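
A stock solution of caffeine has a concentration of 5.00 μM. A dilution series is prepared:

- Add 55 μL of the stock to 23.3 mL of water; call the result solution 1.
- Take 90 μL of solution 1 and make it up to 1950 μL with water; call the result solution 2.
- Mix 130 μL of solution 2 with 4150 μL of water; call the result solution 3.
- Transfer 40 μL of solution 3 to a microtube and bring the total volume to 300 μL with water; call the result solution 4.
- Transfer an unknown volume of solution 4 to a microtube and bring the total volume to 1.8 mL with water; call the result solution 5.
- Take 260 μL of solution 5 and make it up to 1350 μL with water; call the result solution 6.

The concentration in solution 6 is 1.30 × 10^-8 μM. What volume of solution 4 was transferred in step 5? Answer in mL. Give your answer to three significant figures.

Step 1: 55 μL + 23.3 mL = 23355 μL total → factor 23355/55 = 424.64
Step 2: 90 μL brought to 1950 μL → factor 1950/90 = 21.667
Step 3: 130 μL + 4150 μL = 4280 μL total → factor 4280/130 = 32.923
Step 4: 40 μL brought to 300 μL → factor 300/40 = 7.5
Step 5: v brought to 1.8 mL → factor = 1.8 mL/v
Step 6: 260 μL brought to 1350 μL → factor 1350/260 = 5.1923
Product of known-step factors = 1.1796 × 10^7
Overall factor = 5.00 μM / (1.30 × 10^-8 μM) = 3.8462 × 10^8
Step-5 factor = 3.8462 × 10^8 / 1.1796 × 10^7 = 32.606
v = 1.8 mL / 32.606 = 0.0552 mL

0.0552 mL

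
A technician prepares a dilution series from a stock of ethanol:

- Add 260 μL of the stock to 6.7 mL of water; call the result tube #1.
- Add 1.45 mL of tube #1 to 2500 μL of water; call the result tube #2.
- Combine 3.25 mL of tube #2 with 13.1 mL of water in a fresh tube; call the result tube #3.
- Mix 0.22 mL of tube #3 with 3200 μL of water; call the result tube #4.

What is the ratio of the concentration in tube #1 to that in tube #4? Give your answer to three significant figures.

Step 1: 260 μL + 6.7 mL = 6960 μL total → factor 6960/260 = 26.769
Step 2: 1.45 mL + 2500 μL = 3.95 mL total → factor 3.95/1.45 = 2.7241
Step 3: 3.25 mL + 13.1 mL = 16.35 mL total → factor 16.35/3.25 = 5.0308
Step 4: 0.22 mL + 3200 μL = 3.42 mL total → factor 3.42/0.22 = 15.545
Dilution factor to tube #1 = 26.769; to tube #4 = 5703
[tube #1]/[tube #4] = (factor to tube #4)/(factor to tube #1) = 5703/26.769 = 213

213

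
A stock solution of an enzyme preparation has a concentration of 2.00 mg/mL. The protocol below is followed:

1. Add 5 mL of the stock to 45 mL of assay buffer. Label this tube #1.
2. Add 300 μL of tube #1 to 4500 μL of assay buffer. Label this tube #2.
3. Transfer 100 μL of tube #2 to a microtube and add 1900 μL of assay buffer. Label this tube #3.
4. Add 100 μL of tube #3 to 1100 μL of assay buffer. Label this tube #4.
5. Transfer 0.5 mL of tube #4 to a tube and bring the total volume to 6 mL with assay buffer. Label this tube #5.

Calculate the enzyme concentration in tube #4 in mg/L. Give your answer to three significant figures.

0.0521 mg/L

Step 1: 5 mL + 45 mL = 50 mL total → factor 50/5 = 10
Step 2: 300 μL + 4500 μL = 4800 μL total → factor 4800/300 = 16
Step 3: 100 μL + 1900 μL = 2000 μL total → factor 2000/100 = 20
Step 4: 100 μL + 1100 μL = 1200 μL total → factor 1200/100 = 12
Dilution factor through tube #4 = 10 × 16 × 20 × 12 = 38400
[tube #4] = 2.00 mg/mL / 38400 = 5.208 × 10^-5 mg/mL = 0.0521 mg/L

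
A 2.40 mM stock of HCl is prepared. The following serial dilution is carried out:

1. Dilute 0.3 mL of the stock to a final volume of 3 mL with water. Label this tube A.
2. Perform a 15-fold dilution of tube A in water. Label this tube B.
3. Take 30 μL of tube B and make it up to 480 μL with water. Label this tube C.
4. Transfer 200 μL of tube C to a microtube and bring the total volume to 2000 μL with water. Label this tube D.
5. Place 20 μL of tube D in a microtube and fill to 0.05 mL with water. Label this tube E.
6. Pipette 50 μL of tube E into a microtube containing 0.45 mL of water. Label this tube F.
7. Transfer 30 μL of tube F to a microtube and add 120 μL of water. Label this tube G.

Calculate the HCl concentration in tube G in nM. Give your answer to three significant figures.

0.800 nM

Step 1: 0.3 mL brought to 3 mL → factor 3/0.3 = 10
Step 2: 15-fold → factor 15
Step 3: 30 μL brought to 480 μL → factor 480/30 = 16
Step 4: 200 μL brought to 2000 μL → factor 2000/200 = 10
Step 5: 20 μL brought to 0.05 mL → factor 50/20 = 2.5
Step 6: 50 μL + 0.45 mL = 500 μL total → factor 500/50 = 10
Step 7: 30 μL + 120 μL = 150 μL total → factor 150/30 = 5
Dilution factor through tube G = 10 × 15 × 16 × 10 × 2.5 × 10 × 5 = 3 × 10^6
[tube G] = 2.40 mM / 3 × 10^6 = 8.000 × 10^-7 mM = 0.800 nM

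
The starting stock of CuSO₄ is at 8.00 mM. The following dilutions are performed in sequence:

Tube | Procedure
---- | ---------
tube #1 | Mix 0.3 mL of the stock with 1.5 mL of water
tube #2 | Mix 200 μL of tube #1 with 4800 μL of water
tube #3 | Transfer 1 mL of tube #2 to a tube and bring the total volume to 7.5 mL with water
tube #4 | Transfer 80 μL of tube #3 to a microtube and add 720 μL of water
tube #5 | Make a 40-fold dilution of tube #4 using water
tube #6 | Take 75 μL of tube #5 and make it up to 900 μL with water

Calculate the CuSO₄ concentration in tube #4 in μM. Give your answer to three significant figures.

Step 1: 0.3 mL + 1.5 mL = 1.8 mL total → factor 1.8/0.3 = 6
Step 2: 200 μL + 4800 μL = 5000 μL total → factor 5000/200 = 25
Step 3: 1 mL brought to 7.5 mL → factor 7.5/1 = 7.5
Step 4: 80 μL + 720 μL = 800 μL total → factor 800/80 = 10
Dilution factor through tube #4 = 6 × 25 × 7.5 × 10 = 11250
[tube #4] = 8.00 mM / 11250 = 0.0007111 mM = 0.711 μM

0.711 μM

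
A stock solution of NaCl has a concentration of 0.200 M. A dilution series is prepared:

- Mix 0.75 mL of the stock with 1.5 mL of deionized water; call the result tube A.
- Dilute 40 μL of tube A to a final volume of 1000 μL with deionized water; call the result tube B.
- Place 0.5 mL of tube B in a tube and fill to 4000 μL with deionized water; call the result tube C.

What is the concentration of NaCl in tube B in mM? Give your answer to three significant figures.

Step 1: 0.75 mL + 1.5 mL = 2.25 mL total → factor 2.25/0.75 = 3
Step 2: 40 μL brought to 1000 μL → factor 1000/40 = 25
Dilution factor through tube B = 3 × 25 = 75
[tube B] = 0.200 M / 75 = 0.002667 M = 2.67 mM

2.67 mM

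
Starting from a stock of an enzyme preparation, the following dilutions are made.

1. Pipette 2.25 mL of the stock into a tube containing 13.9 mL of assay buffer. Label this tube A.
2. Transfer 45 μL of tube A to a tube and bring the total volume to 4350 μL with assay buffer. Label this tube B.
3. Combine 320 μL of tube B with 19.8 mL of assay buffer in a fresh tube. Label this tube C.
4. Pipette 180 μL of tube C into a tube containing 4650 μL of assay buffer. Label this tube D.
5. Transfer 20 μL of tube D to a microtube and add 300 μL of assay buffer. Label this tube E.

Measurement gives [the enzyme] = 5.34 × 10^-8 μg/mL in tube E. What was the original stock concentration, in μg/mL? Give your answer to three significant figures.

1.00 μg/mL

Step 1: 2.25 mL + 13.9 mL = 16.15 mL total → factor 16.15/2.25 = 7.1778
Step 2: 45 μL brought to 4350 μL → factor 4350/45 = 96.667
Step 3: 320 μL + 19.8 mL = 20120 μL total → factor 20120/320 = 62.875
Step 4: 180 μL + 4650 μL = 4830 μL total → factor 4830/180 = 26.833
Step 5: 20 μL + 300 μL = 320 μL total → factor 320/20 = 16
Overall dilution factor = 7.1778 × 96.667 × 62.875 × 26.833 × 16 = 1.873 × 10^7
Stock = 5.34 × 10^-8 μg/mL × 1.873 × 10^7 = 1.00 μg/mL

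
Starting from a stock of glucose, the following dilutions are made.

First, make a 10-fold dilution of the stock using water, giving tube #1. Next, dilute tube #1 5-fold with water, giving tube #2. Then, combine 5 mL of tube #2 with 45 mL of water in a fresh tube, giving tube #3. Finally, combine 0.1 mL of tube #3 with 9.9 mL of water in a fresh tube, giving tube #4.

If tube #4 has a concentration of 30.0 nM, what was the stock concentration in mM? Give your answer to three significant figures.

1.50 mM

Step 1: 10-fold → factor 10
Step 2: 5-fold → factor 5
Step 3: 5 mL + 45 mL = 50 mL total → factor 50/5 = 10
Step 4: 0.1 mL + 9.9 mL = 10 mL total → factor 10/0.1 = 100
Overall dilution factor = 10 × 5 × 10 × 100 = 50000
Stock = 30.0 nM × 50000 = 1.500 × 10^6 nM = 1.50 mM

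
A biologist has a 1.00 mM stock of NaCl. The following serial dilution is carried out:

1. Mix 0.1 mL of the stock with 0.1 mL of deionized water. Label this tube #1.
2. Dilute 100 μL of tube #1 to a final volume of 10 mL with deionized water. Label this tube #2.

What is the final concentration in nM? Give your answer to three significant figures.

Step 1: 0.1 mL + 0.1 mL = 0.2 mL total → factor 0.2/0.1 = 2
Step 2: 100 μL brought to 10 mL → factor 10000/100 = 100
Overall dilution factor = 2 × 100 = 200
Final = 1.00 mM / 200 = 0.005000 mM = 5.00 × 10^3 nM

5.00 × 10^3 nM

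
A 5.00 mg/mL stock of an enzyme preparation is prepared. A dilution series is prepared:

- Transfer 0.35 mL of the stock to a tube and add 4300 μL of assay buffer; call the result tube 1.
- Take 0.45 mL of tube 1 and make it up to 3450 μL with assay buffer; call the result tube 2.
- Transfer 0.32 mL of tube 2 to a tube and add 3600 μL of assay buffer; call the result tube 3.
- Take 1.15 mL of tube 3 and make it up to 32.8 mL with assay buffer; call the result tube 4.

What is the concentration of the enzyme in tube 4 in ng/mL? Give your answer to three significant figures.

Step 1: 0.35 mL + 4300 μL = 4.65 mL total → factor 4.65/0.35 = 13.286
Step 2: 0.45 mL brought to 3450 μL → factor 3.45/0.45 = 7.6667
Step 3: 0.32 mL + 3600 μL = 3.92 mL total → factor 3.92/0.32 = 12.25
Step 4: 1.15 mL brought to 32.8 mL → factor 32.8/1.15 = 28.522
Overall dilution factor = 13.286 × 7.6667 × 12.25 × 28.522 = 35588
Final = 5.00 mg/mL / 35588 = 0.0001405 mg/mL = 140 ng/mL

140 ng/mL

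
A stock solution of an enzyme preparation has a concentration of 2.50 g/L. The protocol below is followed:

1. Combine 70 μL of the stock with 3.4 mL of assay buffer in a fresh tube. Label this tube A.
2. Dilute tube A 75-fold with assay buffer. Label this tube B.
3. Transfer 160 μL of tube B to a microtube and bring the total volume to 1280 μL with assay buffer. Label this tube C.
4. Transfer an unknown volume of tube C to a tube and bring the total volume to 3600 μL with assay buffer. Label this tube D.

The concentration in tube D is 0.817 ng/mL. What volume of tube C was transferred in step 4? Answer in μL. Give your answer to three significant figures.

Step 1: 70 μL + 3.4 mL = 3470 μL total → factor 3470/70 = 49.571
Step 2: 75-fold → factor 75
Step 3: 160 μL brought to 1280 μL → factor 1280/160 = 8
Step 4: v brought to 3600 μL → factor = 3600 μL/v
Product of known-step factors = 29743
Overall factor = 2.50 g/L / (0.817 ng/mL) = 3.06 × 10^6
Step-4 factor = 3.06 × 10^6 / 29743 = 102.88
v = 3600 μL / 102.88 = 35.0 μL

35.0 μL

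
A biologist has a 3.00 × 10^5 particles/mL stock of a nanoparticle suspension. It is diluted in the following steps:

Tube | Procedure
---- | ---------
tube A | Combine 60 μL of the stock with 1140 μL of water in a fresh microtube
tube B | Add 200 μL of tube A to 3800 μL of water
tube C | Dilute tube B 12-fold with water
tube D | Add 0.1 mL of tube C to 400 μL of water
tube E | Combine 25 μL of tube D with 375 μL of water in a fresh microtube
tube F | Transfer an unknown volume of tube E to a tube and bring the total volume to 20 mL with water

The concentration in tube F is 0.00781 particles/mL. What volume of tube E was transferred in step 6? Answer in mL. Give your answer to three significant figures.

Step 1: 60 μL + 1140 μL = 1200 μL total → factor 1200/60 = 20
Step 2: 200 μL + 3800 μL = 4000 μL total → factor 4000/200 = 20
Step 3: 12-fold → factor 12
Step 4: 0.1 mL + 400 μL = 0.5 mL total → factor 0.5/0.1 = 5
Step 5: 25 μL + 375 μL = 400 μL total → factor 400/25 = 16
Step 6: v brought to 20 mL → factor = 20 mL/v
Product of known-step factors = 3.84 × 10^5
Overall factor = 3.00 × 10^5 particles/mL / (0.00781 particles/mL) = 3.8412 × 10^7
Step-6 factor = 3.8412 × 10^7 / 3.84 × 10^5 = 100.03
v = 20 mL / 100.03 = 0.200 mL

0.200 mL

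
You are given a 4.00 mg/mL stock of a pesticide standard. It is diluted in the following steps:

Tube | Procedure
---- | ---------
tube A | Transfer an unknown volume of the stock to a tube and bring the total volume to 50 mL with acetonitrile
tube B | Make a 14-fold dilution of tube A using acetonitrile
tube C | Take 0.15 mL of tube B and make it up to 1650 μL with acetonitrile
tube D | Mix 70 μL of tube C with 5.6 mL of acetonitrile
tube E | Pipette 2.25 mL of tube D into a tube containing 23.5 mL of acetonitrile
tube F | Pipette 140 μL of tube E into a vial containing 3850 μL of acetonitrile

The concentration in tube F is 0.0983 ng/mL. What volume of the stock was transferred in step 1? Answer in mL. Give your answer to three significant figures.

Step 1: v brought to 50 mL → factor = 50 mL/v
Step 2: 14-fold → factor 14
Step 3: 0.15 mL brought to 1650 μL → factor 1.65/0.15 = 11
Step 4: 70 μL + 5.6 mL = 5670 μL total → factor 5670/70 = 81
Step 5: 2.25 mL + 23.5 mL = 25.75 mL total → factor 25.75/2.25 = 11.444
Step 6: 140 μL + 3850 μL = 3990 μL total → factor 3990/140 = 28.5
Product of known-step factors = 4.0686 × 10^6
Overall factor = 4.00 mg/mL / (0.0983 ng/mL) = 4.0692 × 10^7
Step-1 factor = 4.0692 × 10^7 / 4.0686 × 10^6 = 10.001
v = 50 mL / 10.001 = 5.00 mL

5.00 mL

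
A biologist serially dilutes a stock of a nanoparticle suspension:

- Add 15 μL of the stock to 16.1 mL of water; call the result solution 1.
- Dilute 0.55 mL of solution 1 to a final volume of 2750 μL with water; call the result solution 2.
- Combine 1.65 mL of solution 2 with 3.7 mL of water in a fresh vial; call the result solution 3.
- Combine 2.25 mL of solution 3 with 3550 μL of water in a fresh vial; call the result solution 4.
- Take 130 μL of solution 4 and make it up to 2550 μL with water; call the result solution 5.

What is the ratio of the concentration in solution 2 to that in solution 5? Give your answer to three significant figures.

164

Step 1: 15 μL + 16.1 mL = 16115 μL total → factor 16115/15 = 1074.3
Step 2: 0.55 mL brought to 2750 μL → factor 2.75/0.55 = 5
Step 3: 1.65 mL + 3.7 mL = 5.35 mL total → factor 5.35/1.65 = 3.2424
Step 4: 2.25 mL + 3550 μL = 5.8 mL total → factor 5.8/2.25 = 2.5778
Step 5: 130 μL brought to 2550 μL → factor 2550/130 = 19.615
Dilution factor to solution 2 = 5371.7; to solution 5 = 8.8069 × 10^5
[solution 2]/[solution 5] = (factor to solution 5)/(factor to solution 2) = 8.8069 × 10^5/5371.7 = 164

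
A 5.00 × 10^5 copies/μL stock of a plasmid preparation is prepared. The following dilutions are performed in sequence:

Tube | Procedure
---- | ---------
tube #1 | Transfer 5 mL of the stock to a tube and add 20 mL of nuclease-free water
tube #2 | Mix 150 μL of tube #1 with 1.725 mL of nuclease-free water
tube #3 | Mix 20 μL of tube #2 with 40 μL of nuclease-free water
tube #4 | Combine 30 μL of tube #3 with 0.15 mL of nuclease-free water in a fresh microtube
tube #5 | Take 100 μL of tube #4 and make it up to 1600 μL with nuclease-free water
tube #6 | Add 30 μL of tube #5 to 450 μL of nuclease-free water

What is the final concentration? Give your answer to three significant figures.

1.74 copies/μL

Step 1: 5 mL + 20 mL = 25 mL total → factor 25/5 = 5
Step 2: 150 μL + 1.725 mL = 1875 μL total → factor 1875/150 = 12.5
Step 3: 20 μL + 40 μL = 60 μL total → factor 60/20 = 3
Step 4: 30 μL + 0.15 mL = 180 μL total → factor 180/30 = 6
Step 5: 100 μL brought to 1600 μL → factor 1600/100 = 16
Step 6: 30 μL + 450 μL = 480 μL total → factor 480/30 = 16
Overall dilution factor = 5 × 12.5 × 3 × 6 × 16 × 16 = 2.88 × 10^5
Final = 5.00 × 10^5 copies/μL / 2.88 × 10^5 = 1.74 copies/μL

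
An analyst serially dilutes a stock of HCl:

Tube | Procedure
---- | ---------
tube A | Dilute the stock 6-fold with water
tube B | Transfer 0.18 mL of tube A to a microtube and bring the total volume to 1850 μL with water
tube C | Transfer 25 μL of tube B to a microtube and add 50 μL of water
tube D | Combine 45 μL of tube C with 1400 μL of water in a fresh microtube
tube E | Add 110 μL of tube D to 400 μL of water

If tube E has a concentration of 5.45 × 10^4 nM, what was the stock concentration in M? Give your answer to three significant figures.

Step 1: 6-fold → factor 6
Step 2: 0.18 mL brought to 1850 μL → factor 1.85/0.18 = 10.278
Step 3: 25 μL + 50 μL = 75 μL total → factor 75/25 = 3
Step 4: 45 μL + 1400 μL = 1445 μL total → factor 1445/45 = 32.111
Step 5: 110 μL + 400 μL = 510 μL total → factor 510/110 = 4.6364
Overall dilution factor = 6 × 10.278 × 3 × 32.111 × 4.6364 = 27543
Stock = 5.45 × 10^4 nM × 27543 = 1.501 × 10^9 nM = 1.50 M

1.50 M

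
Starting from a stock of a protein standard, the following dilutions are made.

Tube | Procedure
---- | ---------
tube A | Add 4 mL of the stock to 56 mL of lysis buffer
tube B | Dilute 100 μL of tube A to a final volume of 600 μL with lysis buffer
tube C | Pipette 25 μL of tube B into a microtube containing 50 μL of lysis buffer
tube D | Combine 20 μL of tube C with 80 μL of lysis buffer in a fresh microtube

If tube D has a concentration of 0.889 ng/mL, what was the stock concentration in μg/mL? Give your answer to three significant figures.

1.20 μg/mL

Step 1: 4 mL + 56 mL = 60 mL total → factor 60/4 = 15
Step 2: 100 μL brought to 600 μL → factor 600/100 = 6
Step 3: 25 μL + 50 μL = 75 μL total → factor 75/25 = 3
Step 4: 20 μL + 80 μL = 100 μL total → factor 100/20 = 5
Overall dilution factor = 15 × 6 × 3 × 5 = 1350
Stock = 0.889 ng/mL × 1350 = 1200 ng/mL = 1.20 μg/mL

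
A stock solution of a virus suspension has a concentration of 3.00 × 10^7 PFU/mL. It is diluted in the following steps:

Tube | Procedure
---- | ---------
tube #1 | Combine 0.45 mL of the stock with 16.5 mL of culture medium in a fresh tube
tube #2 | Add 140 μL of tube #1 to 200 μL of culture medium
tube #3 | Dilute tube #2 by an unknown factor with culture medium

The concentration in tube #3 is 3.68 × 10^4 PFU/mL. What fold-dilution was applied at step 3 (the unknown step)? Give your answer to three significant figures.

8.91-fold

Step 1: 0.45 mL + 16.5 mL = 16.95 mL total → factor 16.95/0.45 = 37.667
Step 2: 140 μL + 200 μL = 340 μL total → factor 340/140 = 2.4286
Step 3: unknown factor x
Product of known-step factors = 91.476
Overall factor = 3.00 × 10^7 PFU/mL / (3.68 × 10^4 PFU/mL) = 815.22
x = 815.22 / 91.476 = 8.91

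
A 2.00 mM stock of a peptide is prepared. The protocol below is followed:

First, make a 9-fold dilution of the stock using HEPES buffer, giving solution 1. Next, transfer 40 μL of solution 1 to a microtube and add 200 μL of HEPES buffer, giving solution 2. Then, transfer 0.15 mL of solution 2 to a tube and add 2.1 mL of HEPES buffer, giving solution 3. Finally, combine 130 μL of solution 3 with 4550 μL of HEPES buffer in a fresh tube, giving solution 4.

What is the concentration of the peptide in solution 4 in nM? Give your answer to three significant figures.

Step 1: 9-fold → factor 9
Step 2: 40 μL + 200 μL = 240 μL total → factor 240/40 = 6
Step 3: 0.15 mL + 2.1 mL = 2.25 mL total → factor 2.25/0.15 = 15
Step 4: 130 μL + 4550 μL = 4680 μL total → factor 4680/130 = 36
Overall dilution factor = 9 × 6 × 15 × 36 = 29160
Final = 2.00 mM / 29160 = 6.859 × 10^-5 mM = 68.6 nM

68.6 nM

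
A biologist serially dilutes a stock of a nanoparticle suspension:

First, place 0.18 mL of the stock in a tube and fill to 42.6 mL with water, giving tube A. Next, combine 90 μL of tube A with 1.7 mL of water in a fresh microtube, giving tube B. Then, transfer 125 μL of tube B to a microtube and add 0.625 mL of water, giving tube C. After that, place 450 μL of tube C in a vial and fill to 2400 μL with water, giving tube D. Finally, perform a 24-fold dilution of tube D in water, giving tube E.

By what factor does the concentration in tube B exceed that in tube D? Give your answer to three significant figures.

Step 1: 0.18 mL brought to 42.6 mL → factor 42.6/0.18 = 236.67
Step 2: 90 μL + 1.7 mL = 1790 μL total → factor 1790/90 = 19.889
Step 3: 125 μL + 0.625 mL = 750 μL total → factor 750/125 = 6
Step 4: 450 μL brought to 2400 μL → factor 2400/450 = 5.3333
Dilution factor to tube B = 4707; to tube D = 1.5063 × 10^5
[tube B]/[tube D] = (factor to tube D)/(factor to tube B) = 1.5063 × 10^5/4707 = 32.0

32.0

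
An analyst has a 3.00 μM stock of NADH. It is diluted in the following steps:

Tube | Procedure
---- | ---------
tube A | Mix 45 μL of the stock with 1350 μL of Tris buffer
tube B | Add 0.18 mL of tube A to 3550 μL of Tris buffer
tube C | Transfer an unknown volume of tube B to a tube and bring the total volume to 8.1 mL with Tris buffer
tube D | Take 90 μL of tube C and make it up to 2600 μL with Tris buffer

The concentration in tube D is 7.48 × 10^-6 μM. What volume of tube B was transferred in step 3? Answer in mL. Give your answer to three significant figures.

Step 1: 45 μL + 1350 μL = 1395 μL total → factor 1395/45 = 31
Step 2: 0.18 mL + 3550 μL = 3.73 mL total → factor 3.73/0.18 = 20.722
Step 3: v brought to 8.1 mL → factor = 8.1 mL/v
Step 4: 90 μL brought to 2600 μL → factor 2600/90 = 28.889
Product of known-step factors = 18558
Overall factor = 3.00 μM / (7.48 × 10^-6 μM) = 4.0107 × 10^5
Step-3 factor = 4.0107 × 10^5 / 18558 = 21.612
v = 8.1 mL / 21.612 = 0.375 mL

0.375 mL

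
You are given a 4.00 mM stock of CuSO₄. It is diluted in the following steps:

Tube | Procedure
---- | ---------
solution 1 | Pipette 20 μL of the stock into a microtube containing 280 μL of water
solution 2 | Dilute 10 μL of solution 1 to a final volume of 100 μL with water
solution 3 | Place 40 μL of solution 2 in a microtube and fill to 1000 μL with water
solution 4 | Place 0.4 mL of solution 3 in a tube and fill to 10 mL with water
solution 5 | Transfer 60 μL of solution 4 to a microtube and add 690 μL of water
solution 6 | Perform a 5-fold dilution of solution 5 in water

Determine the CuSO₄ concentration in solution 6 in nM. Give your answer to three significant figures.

0.683 nM

Step 1: 20 μL + 280 μL = 300 μL total → factor 300/20 = 15
Step 2: 10 μL brought to 100 μL → factor 100/10 = 10
Step 3: 40 μL brought to 1000 μL → factor 1000/40 = 25
Step 4: 0.4 mL brought to 10 mL → factor 10/0.4 = 25
Step 5: 60 μL + 690 μL = 750 μL total → factor 750/60 = 12.5
Step 6: 5-fold → factor 5
Overall dilution factor = 15 × 10 × 25 × 25 × 12.5 × 5 = 5.8594 × 10^6
Final = 4.00 mM / 5.8594 × 10^6 = 6.827 × 10^-7 mM = 0.683 nM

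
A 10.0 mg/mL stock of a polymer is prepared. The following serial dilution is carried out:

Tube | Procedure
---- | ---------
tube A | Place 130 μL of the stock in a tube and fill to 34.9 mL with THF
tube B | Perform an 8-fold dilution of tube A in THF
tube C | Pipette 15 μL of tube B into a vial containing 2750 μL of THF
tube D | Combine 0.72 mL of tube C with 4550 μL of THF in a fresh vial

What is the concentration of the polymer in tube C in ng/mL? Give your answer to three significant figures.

Step 1: 130 μL brought to 34.9 mL → factor 34900/130 = 268.46
Step 2: 8-fold → factor 8
Step 3: 15 μL + 2750 μL = 2765 μL total → factor 2765/15 = 184.33
Dilution factor through tube C = 268.46 × 8 × 184.33 = 3.9589 × 10^5
[tube C] = 10.0 mg/mL / 3.9589 × 10^5 = 2.526 × 10^-5 mg/mL = 25.3 ng/mL

25.3 ng/mL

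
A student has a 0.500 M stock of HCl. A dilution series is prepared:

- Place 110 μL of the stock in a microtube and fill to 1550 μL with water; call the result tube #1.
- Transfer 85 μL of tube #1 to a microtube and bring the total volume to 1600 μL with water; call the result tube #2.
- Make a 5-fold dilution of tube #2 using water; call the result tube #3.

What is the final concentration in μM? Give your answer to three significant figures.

Step 1: 110 μL brought to 1550 μL → factor 1550/110 = 14.091
Step 2: 85 μL brought to 1600 μL → factor 1600/85 = 18.824
Step 3: 5-fold → factor 5
Overall dilution factor = 14.091 × 18.824 × 5 = 1326.2
Final = 0.500 M / 1326.2 = 0.0003770 M = 377 μM

377 μM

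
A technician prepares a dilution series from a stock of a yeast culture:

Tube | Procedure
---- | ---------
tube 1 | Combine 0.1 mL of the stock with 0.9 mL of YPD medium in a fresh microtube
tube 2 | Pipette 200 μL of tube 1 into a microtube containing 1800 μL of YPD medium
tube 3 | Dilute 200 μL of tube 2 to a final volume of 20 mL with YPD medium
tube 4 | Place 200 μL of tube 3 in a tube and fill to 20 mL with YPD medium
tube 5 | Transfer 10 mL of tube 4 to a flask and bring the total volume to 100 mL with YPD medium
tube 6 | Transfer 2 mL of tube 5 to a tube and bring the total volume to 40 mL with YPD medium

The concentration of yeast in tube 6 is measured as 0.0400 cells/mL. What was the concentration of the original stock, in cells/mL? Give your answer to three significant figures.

Step 1: 0.1 mL + 0.9 mL = 1 mL total → factor 1/0.1 = 10
Step 2: 200 μL + 1800 μL = 2000 μL total → factor 2000/200 = 10
Step 3: 200 μL brought to 20 mL → factor 20000/200 = 100
Step 4: 200 μL brought to 20 mL → factor 20000/200 = 100
Step 5: 10 mL brought to 100 mL → factor 100/10 = 10
Step 6: 2 mL brought to 40 mL → factor 40/2 = 20
Overall dilution factor = 10 × 10 × 100 × 100 × 10 × 20 = 2 × 10^8
Stock = 0.0400 cells/mL × 2 × 10^8 = 8.00 × 10^6 cells/mL

8.00 × 10^6 cells/mL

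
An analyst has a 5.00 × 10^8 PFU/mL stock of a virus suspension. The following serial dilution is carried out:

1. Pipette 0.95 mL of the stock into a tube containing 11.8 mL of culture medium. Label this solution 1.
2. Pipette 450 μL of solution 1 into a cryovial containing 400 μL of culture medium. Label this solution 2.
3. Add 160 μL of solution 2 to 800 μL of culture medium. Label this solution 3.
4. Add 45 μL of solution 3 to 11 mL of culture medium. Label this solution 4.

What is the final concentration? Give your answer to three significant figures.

Step 1: 0.95 mL + 11.8 mL = 12.75 mL total → factor 12.75/0.95 = 13.421
Step 2: 450 μL + 400 μL = 850 μL total → factor 850/450 = 1.8889
Step 3: 160 μL + 800 μL = 960 μL total → factor 960/160 = 6
Step 4: 45 μL + 11 mL = 11045 μL total → factor 11045/45 = 245.44
Overall dilution factor = 13.421 × 1.8889 × 6 × 245.44 = 37333
Final = 5.00 × 10^8 PFU/mL / 37333 = 1.34 × 10^4 PFU/mL

1.34 × 10^4 PFU/mL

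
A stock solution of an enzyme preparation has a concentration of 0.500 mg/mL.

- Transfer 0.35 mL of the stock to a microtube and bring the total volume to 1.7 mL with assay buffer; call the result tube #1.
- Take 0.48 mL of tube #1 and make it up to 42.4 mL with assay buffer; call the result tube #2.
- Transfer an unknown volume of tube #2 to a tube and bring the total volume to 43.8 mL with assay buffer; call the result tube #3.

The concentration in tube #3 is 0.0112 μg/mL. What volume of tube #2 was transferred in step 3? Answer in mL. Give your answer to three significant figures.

Step 1: 0.35 mL brought to 1.7 mL → factor 1.7/0.35 = 4.8571
Step 2: 0.48 mL brought to 42.4 mL → factor 42.4/0.48 = 88.333
Step 3: v brought to 43.8 mL → factor = 43.8 mL/v
Product of known-step factors = 429.05
Overall factor = 0.500 mg/mL / (0.0112 μg/mL) = 44643
Step-3 factor = 44643 / 429.05 = 104.05
v = 43.8 mL / 104.05 = 0.421 mL

0.421 mL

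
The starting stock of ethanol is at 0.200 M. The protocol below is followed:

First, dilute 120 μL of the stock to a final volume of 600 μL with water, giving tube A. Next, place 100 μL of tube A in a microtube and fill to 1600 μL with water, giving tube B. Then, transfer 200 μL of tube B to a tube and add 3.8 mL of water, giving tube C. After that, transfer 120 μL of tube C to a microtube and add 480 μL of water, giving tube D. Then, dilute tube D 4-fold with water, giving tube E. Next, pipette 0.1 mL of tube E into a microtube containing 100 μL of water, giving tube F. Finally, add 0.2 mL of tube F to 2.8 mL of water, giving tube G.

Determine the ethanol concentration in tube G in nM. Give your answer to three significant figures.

Step 1: 120 μL brought to 600 μL → factor 600/120 = 5
Step 2: 100 μL brought to 1600 μL → factor 1600/100 = 16
Step 3: 200 μL + 3.8 mL = 4000 μL total → factor 4000/200 = 20
Step 4: 120 μL + 480 μL = 600 μL total → factor 600/120 = 5
Step 5: 4-fold → factor 4
Step 6: 0.1 mL + 100 μL = 0.2 mL total → factor 0.2/0.1 = 2
Step 7: 0.2 mL + 2.8 mL = 3 mL total → factor 3/0.2 = 15
Overall dilution factor = 5 × 16 × 20 × 5 × 4 × 2 × 15 = 9.6 × 10^5
Final = 0.200 M / 9.6 × 10^5 = 2.083 × 10^-7 M = 208 nM

208 nM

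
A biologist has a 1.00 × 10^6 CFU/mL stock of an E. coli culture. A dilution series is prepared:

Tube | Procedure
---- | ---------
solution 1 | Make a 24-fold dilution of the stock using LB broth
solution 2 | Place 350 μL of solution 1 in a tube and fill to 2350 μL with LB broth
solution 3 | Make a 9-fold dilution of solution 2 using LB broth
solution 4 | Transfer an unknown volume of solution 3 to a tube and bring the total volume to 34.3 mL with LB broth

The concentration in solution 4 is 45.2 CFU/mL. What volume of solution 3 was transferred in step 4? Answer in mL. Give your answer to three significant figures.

Step 1: 24-fold → factor 24
Step 2: 350 μL brought to 2350 μL → factor 2350/350 = 6.7143
Step 3: 9-fold → factor 9
Step 4: v brought to 34.3 mL → factor = 34.3 mL/v
Product of known-step factors = 1450.3
Overall factor = 1.00 × 10^6 CFU/mL / (45.2 CFU/mL) = 22124
Step-4 factor = 22124 / 1450.3 = 15.255
v = 34.3 mL / 15.255 = 2.25 mL

2.25 mL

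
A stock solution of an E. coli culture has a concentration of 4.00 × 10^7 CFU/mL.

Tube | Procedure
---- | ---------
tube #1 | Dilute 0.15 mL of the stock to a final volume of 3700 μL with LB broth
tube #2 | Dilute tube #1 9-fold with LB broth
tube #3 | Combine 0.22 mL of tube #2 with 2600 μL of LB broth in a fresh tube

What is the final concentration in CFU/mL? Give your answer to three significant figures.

Step 1: 0.15 mL brought to 3700 μL → factor 3.7/0.15 = 24.667
Step 2: 9-fold → factor 9
Step 3: 0.22 mL + 2600 μL = 2.82 mL total → factor 2.82/0.22 = 12.818
Overall dilution factor = 24.667 × 9 × 12.818 = 2845.6
Final = 4.00 × 10^7 CFU/mL / 2845.6 = 1.41 × 10^4 CFU/mL

1.41 × 10^4 CFU/mL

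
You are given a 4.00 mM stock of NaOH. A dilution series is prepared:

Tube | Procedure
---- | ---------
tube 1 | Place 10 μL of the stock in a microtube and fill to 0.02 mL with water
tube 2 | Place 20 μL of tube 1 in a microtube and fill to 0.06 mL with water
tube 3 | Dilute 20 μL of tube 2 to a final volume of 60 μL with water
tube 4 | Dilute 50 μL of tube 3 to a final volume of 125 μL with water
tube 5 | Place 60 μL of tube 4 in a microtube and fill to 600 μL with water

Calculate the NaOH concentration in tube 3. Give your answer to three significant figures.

0.222 mM

Step 1: 10 μL brought to 0.02 mL → factor 20/10 = 2
Step 2: 20 μL brought to 0.06 mL → factor 60/20 = 3
Step 3: 20 μL brought to 60 μL → factor 60/20 = 3
Dilution factor through tube 3 = 2 × 3 × 3 = 18
[tube 3] = 4.00 mM / 18 = 0.222 mM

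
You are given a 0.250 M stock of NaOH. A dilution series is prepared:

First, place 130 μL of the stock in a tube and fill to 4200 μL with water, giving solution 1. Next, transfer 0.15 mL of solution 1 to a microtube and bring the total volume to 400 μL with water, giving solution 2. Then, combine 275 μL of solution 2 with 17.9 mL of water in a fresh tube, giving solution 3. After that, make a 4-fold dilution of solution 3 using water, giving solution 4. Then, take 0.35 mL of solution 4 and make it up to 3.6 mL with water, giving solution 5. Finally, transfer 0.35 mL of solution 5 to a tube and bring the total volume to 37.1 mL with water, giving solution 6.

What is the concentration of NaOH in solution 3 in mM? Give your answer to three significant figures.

Step 1: 130 μL brought to 4200 μL → factor 4200/130 = 32.308
Step 2: 0.15 mL brought to 400 μL → factor 0.4/0.15 = 2.6667
Step 3: 275 μL + 17.9 mL = 18175 μL total → factor 18175/275 = 66.091
Dilution factor through solution 3 = 32.308 × 2.6667 × 66.091 = 5694
[solution 3] = 0.250 M / 5694 = 4.391 × 10^-5 M = 0.0439 mM

0.0439 mM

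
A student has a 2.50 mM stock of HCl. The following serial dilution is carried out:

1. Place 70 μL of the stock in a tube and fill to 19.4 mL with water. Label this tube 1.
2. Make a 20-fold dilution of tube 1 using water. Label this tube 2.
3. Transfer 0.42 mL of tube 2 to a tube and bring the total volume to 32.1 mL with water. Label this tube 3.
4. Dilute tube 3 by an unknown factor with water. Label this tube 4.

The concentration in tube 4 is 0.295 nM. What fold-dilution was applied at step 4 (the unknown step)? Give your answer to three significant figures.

20.0-fold

Step 1: 70 μL brought to 19.4 mL → factor 19400/70 = 277.14
Step 2: 20-fold → factor 20
Step 3: 0.42 mL brought to 32.1 mL → factor 32.1/0.42 = 76.429
Step 4: unknown factor x
Product of known-step factors = 4.2363 × 10^5
Overall factor = 2.50 mM / (0.295 nM) = 8.4746 × 10^6
x = 8.4746 × 10^6 / 4.2363 × 10^5 = 20.0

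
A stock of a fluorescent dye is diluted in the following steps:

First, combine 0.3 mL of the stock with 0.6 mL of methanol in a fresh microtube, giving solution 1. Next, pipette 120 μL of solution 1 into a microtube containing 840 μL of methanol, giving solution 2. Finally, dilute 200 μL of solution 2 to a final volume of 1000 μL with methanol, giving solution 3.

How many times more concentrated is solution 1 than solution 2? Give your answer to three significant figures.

Step 1: 0.3 mL + 0.6 mL = 0.9 mL total → factor 0.9/0.3 = 3
Step 2: 120 μL + 840 μL = 960 μL total → factor 960/120 = 8
Dilution factor to solution 1 = 3; to solution 2 = 24
[solution 1]/[solution 2] = (factor to solution 2)/(factor to solution 1) = 24/3 = 8.00

8.00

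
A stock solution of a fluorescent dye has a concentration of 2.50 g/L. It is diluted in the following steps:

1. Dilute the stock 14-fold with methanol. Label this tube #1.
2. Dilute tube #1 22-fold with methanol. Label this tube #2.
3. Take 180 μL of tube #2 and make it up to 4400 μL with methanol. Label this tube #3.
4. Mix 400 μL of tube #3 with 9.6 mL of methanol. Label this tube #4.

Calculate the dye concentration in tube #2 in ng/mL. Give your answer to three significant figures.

Step 1: 14-fold → factor 14
Step 2: 22-fold → factor 22
Dilution factor through tube #2 = 14 × 22 = 308
[tube #2] = 2.50 g/L / 308 = 0.008117 g/L = 8.12 × 10^3 ng/mL

8.12 × 10^3 ng/mL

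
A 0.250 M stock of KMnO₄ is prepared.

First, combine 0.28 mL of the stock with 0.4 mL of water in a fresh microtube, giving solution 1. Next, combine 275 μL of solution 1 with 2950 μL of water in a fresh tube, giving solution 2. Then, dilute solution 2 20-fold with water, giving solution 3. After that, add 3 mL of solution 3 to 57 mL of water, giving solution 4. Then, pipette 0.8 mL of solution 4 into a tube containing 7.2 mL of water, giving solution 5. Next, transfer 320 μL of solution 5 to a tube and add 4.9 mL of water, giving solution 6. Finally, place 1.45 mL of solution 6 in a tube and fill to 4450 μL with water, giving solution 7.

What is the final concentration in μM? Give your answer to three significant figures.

0.0438 μM

Step 1: 0.28 mL + 0.4 mL = 0.68 mL total → factor 0.68/0.28 = 2.4286
Step 2: 275 μL + 2950 μL = 3225 μL total → factor 3225/275 = 11.727
Step 3: 20-fold → factor 20
Step 4: 3 mL + 57 mL = 60 mL total → factor 60/3 = 20
Step 5: 0.8 mL + 7.2 mL = 8 mL total → factor 8/0.8 = 10
Step 6: 320 μL + 4.9 mL = 5220 μL total → factor 5220/320 = 16.312
Step 7: 1.45 mL brought to 4450 μL → factor 4.45/1.45 = 3.069
Overall dilution factor = 2.4286 × 11.727 × 20 × 20 × 10 × 16.312 × 3.069 = 5.7032 × 10^6
Final = 0.250 M / 5.7032 × 10^6 = 4.383 × 10^-8 M = 0.0438 μM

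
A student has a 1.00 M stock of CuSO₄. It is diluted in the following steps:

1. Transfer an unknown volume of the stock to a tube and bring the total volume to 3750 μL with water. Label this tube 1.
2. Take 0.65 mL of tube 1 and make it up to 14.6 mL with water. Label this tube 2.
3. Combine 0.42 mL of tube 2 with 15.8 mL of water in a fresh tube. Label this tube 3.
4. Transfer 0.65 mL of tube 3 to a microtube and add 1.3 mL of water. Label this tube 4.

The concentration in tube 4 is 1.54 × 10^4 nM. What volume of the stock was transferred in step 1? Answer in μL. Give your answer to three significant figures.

Step 1: v brought to 3750 μL → factor = 3750 μL/v
Step 2: 0.65 mL brought to 14.6 mL → factor 14.6/0.65 = 22.462
Step 3: 0.42 mL + 15.8 mL = 16.22 mL total → factor 16.22/0.42 = 38.619
Step 4: 0.65 mL + 1.3 mL = 1.95 mL total → factor 1.95/0.65 = 3
Product of known-step factors = 2602.3
Overall factor = 1.00 M / (1.54 × 10^4 nM) = 64935
Step-1 factor = 64935 / 2602.3 = 24.953
v = 3750 μL / 24.953 = 150 μL

150 μL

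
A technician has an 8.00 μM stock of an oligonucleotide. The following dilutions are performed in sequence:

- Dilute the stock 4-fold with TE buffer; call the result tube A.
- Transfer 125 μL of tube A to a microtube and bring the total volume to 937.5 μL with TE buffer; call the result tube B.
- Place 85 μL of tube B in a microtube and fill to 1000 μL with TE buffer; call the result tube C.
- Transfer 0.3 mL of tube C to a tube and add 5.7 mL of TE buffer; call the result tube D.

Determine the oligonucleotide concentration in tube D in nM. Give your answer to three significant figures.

1.13 nM

Step 1: 4-fold → factor 4
Step 2: 125 μL brought to 937.5 μL → factor 937.5/125 = 7.5
Step 3: 85 μL brought to 1000 μL → factor 1000/85 = 11.765
Step 4: 0.3 mL + 5.7 mL = 6 mL total → factor 6/0.3 = 20
Overall dilution factor = 4 × 7.5 × 11.765 × 20 = 7058.8
Final = 8.00 μM / 7058.8 = 0.001133 μM = 1.13 nM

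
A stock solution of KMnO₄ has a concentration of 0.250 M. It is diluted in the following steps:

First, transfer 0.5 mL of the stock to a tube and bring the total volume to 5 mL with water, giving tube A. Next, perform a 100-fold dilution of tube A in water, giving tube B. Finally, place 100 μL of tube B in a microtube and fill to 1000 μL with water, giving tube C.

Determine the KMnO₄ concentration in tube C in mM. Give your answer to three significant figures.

Step 1: 0.5 mL brought to 5 mL → factor 5/0.5 = 10
Step 2: 100-fold → factor 100
Step 3: 100 μL brought to 1000 μL → factor 1000/100 = 10
Overall dilution factor = 10 × 100 × 10 = 10000
Final = 0.250 M / 10000 = 2.500 × 10^-5 M = 0.0250 mM

0.0250 mM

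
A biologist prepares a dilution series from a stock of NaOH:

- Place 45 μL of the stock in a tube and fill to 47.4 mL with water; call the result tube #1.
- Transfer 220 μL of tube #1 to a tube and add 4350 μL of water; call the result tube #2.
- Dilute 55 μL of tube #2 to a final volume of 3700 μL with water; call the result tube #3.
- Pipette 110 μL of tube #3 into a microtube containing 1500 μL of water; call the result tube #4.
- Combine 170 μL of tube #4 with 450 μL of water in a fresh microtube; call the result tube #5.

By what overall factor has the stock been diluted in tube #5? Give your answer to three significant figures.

7.86 × 10^7

Step 1: 45 μL brought to 47.4 mL → factor 47400/45 = 1053.3
Step 2: 220 μL + 4350 μL = 4570 μL total → factor 4570/220 = 20.773
Step 3: 55 μL brought to 3700 μL → factor 3700/55 = 67.273
Step 4: 110 μL + 1500 μL = 1610 μL total → factor 1610/110 = 14.636
Step 5: 170 μL + 450 μL = 620 μL total → factor 620/170 = 3.6471
Overall dilution factor = 1053.3 × 20.773 × 67.273 × 14.636 × 3.6471 = 7.8573 × 10^7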